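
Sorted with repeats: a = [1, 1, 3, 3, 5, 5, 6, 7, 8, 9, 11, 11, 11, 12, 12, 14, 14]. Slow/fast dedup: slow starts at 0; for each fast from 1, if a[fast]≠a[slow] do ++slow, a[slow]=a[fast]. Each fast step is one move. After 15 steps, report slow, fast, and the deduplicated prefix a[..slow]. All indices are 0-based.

(s=0,f=1) a[fast]=1=a[slow] dup → fast++
(s=0,f=2) a[fast]=3≠a[slow]=1 write a[1]=3 → slow++,fast++
(s=1,f=3) a[fast]=3=a[slow] dup → fast++
(s=1,f=4) a[fast]=5≠a[slow]=3 write a[2]=5 → slow++,fast++
(s=2,f=5) a[fast]=5=a[slow] dup → fast++
(s=2,f=6) a[fast]=6≠a[slow]=5 write a[3]=6 → slow++,fast++
(s=3,f=7) a[fast]=7≠a[slow]=6 write a[4]=7 → slow++,fast++
(s=4,f=8) a[fast]=8≠a[slow]=7 write a[5]=8 → slow++,fast++
(s=5,f=9) a[fast]=9≠a[slow]=8 write a[6]=9 → slow++,fast++
(s=6,f=10) a[fast]=11≠a[slow]=9 write a[7]=11 → slow++,fast++
(s=7,f=11) a[fast]=11=a[slow] dup → fast++
(s=7,f=12) a[fast]=11=a[slow] dup → fast++
(s=7,f=13) a[fast]=12≠a[slow]=11 write a[8]=12 → slow++,fast++
(s=8,f=14) a[fast]=12=a[slow] dup → fast++
(s=8,f=15) a[fast]=14≠a[slow]=12 write a[9]=14 → slow++,fast++

slow=9, fast=16, prefix=[1, 3, 5, 6, 7, 8, 9, 11, 12, 14]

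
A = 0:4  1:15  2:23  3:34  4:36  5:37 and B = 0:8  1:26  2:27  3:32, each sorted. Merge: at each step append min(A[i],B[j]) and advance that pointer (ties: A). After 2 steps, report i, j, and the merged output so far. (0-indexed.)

[i=0,j=0] A[i]=4<=B[j]=8 take 4 → i++
[i=1,j=0] A[i]=15>B[j]=8 take 8 → j++

i=1, j=1, merged so far=[4, 8]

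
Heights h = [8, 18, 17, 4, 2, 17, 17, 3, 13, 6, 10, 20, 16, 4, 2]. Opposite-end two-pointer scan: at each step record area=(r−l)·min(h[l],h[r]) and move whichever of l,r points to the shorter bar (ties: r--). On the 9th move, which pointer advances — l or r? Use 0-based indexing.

[0,14] min(8,2)*14=28 best=28 * → r--
[0,13] min(8,4)*13=52 best=52 * → r--
[0,12] min(8,16)*12=96 best=96 * → l++
[1,12] min(18,16)*11=176 best=176 * → r--
[1,11] min(18,20)*10=180 best=180 * → l++
[2,11] min(17,20)*9=153 best=180 → l++
[3,11] min(4,20)*8=32 best=180 → l++
[4,11] min(2,20)*7=14 best=180 → l++
[5,11] min(17,20)*6=102 best=180 → l++

l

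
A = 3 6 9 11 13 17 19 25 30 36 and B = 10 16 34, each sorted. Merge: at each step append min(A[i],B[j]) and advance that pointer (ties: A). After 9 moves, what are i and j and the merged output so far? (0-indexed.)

i=0 j=0: A[i]=3<=B[j]=10 take 3, i++
i=1 j=0: A[i]=6<=B[j]=10 take 6, i++
i=2 j=0: A[i]=9<=B[j]=10 take 9, i++
i=3 j=0: A[i]=11>B[j]=10 take 10, j++
i=3 j=1: A[i]=11<=B[j]=16 take 11, i++
i=4 j=1: A[i]=13<=B[j]=16 take 13, i++
i=5 j=1: A[i]=17>B[j]=16 take 16, j++
i=5 j=2: A[i]=17<=B[j]=34 take 17, i++
i=6 j=2: A[i]=19<=B[j]=34 take 19, i++

i=7, j=2, merged so far=[3, 6, 9, 10, 11, 13, 16, 17, 19]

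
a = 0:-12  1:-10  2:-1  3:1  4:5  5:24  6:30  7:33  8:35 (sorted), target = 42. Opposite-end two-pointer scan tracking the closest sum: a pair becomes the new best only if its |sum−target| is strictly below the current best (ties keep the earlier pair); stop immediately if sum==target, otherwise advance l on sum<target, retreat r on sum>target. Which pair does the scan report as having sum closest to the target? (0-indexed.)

l=0 r=8: -12+35=23 d=19 *, l++
l=1 r=8: -10+35=25 d=17 *, l++
l=2 r=8: -1+35=34 d=8 *, l++
l=3 r=8: 1+35=36 d=6 *, l++
l=4 r=8: 5+35=40 d=2 *, l++
l=5 r=8: 24+35=59 d=17, r--
l=5 r=7: 24+33=57 d=15, r--
l=5 r=6: 24+30=54 d=12, r--

pair (5, 35) with sum 40 (|Δ|=2)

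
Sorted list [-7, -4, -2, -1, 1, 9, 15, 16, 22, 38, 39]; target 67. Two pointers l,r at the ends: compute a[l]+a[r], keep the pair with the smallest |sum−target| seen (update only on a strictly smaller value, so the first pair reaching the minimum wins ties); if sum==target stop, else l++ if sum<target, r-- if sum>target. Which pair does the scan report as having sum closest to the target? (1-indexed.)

l=1 r=11: -7+39=32 d=35 *, l++
l=2 r=11: -4+39=35 d=32 *, l++
l=3 r=11: -2+39=37 d=30 *, l++
l=4 r=11: -1+39=38 d=29 *, l++
l=5 r=11: 1+39=40 d=27 *, l++
l=6 r=11: 9+39=48 d=19 *, l++
l=7 r=11: 15+39=54 d=13 *, l++
l=8 r=11: 16+39=55 d=12 *, l++
l=9 r=11: 22+39=61 d=6 *, l++
l=10 r=11: 38+39=77 d=10, r--

pair (22, 39) with sum 61 (|Δ|=6)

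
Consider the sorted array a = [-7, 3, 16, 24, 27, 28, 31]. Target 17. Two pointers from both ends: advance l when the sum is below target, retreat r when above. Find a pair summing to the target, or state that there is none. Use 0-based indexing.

[0,6] -7+31=24 >17 → r--
[0,5] -7+28=21 >17 → r--
[0,4] -7+27=20 >17 → r--
[0,3] -7+24=17 → found

(-7, 24)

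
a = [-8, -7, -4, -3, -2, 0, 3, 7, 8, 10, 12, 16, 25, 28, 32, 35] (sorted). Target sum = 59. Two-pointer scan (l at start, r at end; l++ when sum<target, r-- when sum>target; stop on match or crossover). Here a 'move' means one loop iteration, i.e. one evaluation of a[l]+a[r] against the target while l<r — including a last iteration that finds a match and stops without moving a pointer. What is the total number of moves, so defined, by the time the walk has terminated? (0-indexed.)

15 moves

[0,15] -8+35=27 <59 → l++
[1,15] -7+35=28 <59 → l++
[2,15] -4+35=31 <59 → l++
[3,15] -3+35=32 <59 → l++
[4,15] -2+35=33 <59 → l++
[5,15] 0+35=35 <59 → l++
[6,15] 3+35=38 <59 → l++
[7,15] 7+35=42 <59 → l++
[8,15] 8+35=43 <59 → l++
[9,15] 10+35=45 <59 → l++
[10,15] 12+35=47 <59 → l++
[11,15] 16+35=51 <59 → l++
[12,15] 25+35=60 >59 → r--
[12,14] 25+32=57 <59 → l++
[13,14] 28+32=60 >59 → r--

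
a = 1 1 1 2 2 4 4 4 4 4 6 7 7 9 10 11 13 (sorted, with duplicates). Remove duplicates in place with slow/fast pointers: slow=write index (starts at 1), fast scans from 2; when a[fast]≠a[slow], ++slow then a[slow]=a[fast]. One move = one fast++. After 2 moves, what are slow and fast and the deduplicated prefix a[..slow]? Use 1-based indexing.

slow=1, fast=4, prefix=[1]

(s=1,f=2) a[fast]=1=a[slow] dup → fast++
(s=1,f=3) a[fast]=1=a[slow] dup → fast++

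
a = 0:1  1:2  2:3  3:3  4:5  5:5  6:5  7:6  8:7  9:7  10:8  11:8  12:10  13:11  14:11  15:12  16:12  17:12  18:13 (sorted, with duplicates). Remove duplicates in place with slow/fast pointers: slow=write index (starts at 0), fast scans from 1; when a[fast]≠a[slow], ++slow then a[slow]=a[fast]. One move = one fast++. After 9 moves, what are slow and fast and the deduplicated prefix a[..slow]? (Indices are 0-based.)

slow=5, fast=10, prefix=[1, 2, 3, 5, 6, 7]

slow=0 fast=1: a[fast]=2≠a[slow]=1 write a[1]=2, slow++,fast++
slow=1 fast=2: a[fast]=3≠a[slow]=2 write a[2]=3, slow++,fast++
slow=2 fast=3: a[fast]=3=a[slow] dup, fast++
slow=2 fast=4: a[fast]=5≠a[slow]=3 write a[3]=5, slow++,fast++
slow=3 fast=5: a[fast]=5=a[slow] dup, fast++
slow=3 fast=6: a[fast]=5=a[slow] dup, fast++
slow=3 fast=7: a[fast]=6≠a[slow]=5 write a[4]=6, slow++,fast++
slow=4 fast=8: a[fast]=7≠a[slow]=6 write a[5]=7, slow++,fast++
slow=5 fast=9: a[fast]=7=a[slow] dup, fast++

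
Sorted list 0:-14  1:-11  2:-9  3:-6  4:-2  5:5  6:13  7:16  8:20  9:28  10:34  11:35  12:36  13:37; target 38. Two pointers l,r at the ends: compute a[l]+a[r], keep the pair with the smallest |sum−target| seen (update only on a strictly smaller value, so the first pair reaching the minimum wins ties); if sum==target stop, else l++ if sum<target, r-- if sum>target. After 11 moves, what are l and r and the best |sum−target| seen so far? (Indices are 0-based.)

l=0 r=13: -14+37=23 d=15 *, l++
l=1 r=13: -11+37=26 d=12 *, l++
l=2 r=13: -9+37=28 d=10 *, l++
l=3 r=13: -6+37=31 d=7 *, l++
l=4 r=13: -2+37=35 d=3 *, l++
l=5 r=13: 5+37=42 d=4, r--
l=5 r=12: 5+36=41 d=3, r--
l=5 r=11: 5+35=40 d=2 *, r--
l=5 r=10: 5+34=39 d=1 *, r--
l=5 r=9: 5+28=33 d=5, l++
l=6 r=9: 13+28=41 d=3, r--

l=6, r=8, best |Δ|=1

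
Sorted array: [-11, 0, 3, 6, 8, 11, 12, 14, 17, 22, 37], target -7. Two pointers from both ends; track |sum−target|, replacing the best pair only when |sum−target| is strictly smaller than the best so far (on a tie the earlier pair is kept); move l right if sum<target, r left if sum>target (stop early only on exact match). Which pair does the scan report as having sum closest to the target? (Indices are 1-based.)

pair (-11, 3) with sum -8 (|Δ|=1)

l=1 r=11: -11+37=26 d=33 *, r--
l=1 r=10: -11+22=11 d=18 *, r--
l=1 r=9: -11+17=6 d=13 *, r--
l=1 r=8: -11+14=3 d=10 *, r--
l=1 r=7: -11+12=1 d=8 *, r--
l=1 r=6: -11+11=0 d=7 *, r--
l=1 r=5: -11+8=-3 d=4 *, r--
l=1 r=4: -11+6=-5 d=2 *, r--
l=1 r=3: -11+3=-8 d=1 *, l++
l=2 r=3: 0+3=3 d=10, r--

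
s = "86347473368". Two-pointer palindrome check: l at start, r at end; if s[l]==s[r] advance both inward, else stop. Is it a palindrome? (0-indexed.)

[0,10] '8'=='8' → l++,r--
[1,9] '6'=='6' → l++,r--
[2,8] '3'=='3' → l++,r--
[3,7] '4'!='3' → stop

not a palindrome (mismatch at 3,7)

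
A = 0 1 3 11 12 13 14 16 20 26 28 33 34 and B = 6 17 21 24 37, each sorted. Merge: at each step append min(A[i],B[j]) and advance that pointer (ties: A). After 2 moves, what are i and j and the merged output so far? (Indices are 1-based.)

i=3, j=1, merged so far=[0, 1]

[i=1,j=1] A[i]=0<=B[j]=6 take 0 → i++
[i=2,j=1] A[i]=1<=B[j]=6 take 1 → i++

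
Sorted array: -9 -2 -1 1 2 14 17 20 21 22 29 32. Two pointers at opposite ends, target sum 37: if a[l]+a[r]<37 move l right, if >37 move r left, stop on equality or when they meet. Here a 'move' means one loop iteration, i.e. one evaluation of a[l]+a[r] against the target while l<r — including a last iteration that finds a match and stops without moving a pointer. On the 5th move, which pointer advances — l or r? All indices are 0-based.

l=0 r=11: -9+32=23 <37, l++
l=1 r=11: -2+32=30 <37, l++
l=2 r=11: -1+32=31 <37, l++
l=3 r=11: 1+32=33 <37, l++
l=4 r=11: 2+32=34 <37, l++

l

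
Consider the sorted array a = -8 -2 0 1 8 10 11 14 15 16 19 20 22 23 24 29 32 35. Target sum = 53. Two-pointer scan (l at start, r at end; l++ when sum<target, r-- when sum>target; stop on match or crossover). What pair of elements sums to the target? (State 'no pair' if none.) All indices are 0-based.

l=0 r=17: -8+35=27 <53, l++
l=1 r=17: -2+35=33 <53, l++
l=2 r=17: 0+35=35 <53, l++
l=3 r=17: 1+35=36 <53, l++
l=4 r=17: 8+35=43 <53, l++
l=5 r=17: 10+35=45 <53, l++
l=6 r=17: 11+35=46 <53, l++
l=7 r=17: 14+35=49 <53, l++
l=8 r=17: 15+35=50 <53, l++
l=9 r=17: 16+35=51 <53, l++
l=10 r=17: 19+35=54 >53, r--
l=10 r=16: 19+32=51 <53, l++
l=11 r=16: 20+32=52 <53, l++
l=12 r=16: 22+32=54 >53, r--
l=12 r=15: 22+29=51 <53, l++
l=13 r=15: 23+29=52 <53, l++
l=14 r=15: 24+29=53, found

(24, 29)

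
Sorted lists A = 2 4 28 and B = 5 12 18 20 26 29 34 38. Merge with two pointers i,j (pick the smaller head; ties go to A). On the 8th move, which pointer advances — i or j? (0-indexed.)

[i=0,j=0] A[i]=2<=B[j]=5 take 2 → i++
[i=1,j=0] A[i]=4<=B[j]=5 take 4 → i++
[i=2,j=0] A[i]=28>B[j]=5 take 5 → j++
[i=2,j=1] A[i]=28>B[j]=12 take 12 → j++
[i=2,j=2] A[i]=28>B[j]=18 take 18 → j++
[i=2,j=3] A[i]=28>B[j]=20 take 20 → j++
[i=2,j=4] A[i]=28>B[j]=26 take 26 → j++
[i=2,j=5] A[i]=28<=B[j]=29 take 28 → i++

i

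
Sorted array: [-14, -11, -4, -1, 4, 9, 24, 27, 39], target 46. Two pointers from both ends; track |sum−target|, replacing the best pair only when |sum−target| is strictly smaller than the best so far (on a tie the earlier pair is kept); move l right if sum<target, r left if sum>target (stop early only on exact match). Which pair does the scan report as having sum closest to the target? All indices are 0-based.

pair (9, 39) with sum 48 (|Δ|=2)

l=0 r=8: -14+39=25 d=21 *, l++
l=1 r=8: -11+39=28 d=18 *, l++
l=2 r=8: -4+39=35 d=11 *, l++
l=3 r=8: -1+39=38 d=8 *, l++
l=4 r=8: 4+39=43 d=3 *, l++
l=5 r=8: 9+39=48 d=2 *, r--
l=5 r=7: 9+27=36 d=10, l++
l=6 r=7: 24+27=51 d=5, r--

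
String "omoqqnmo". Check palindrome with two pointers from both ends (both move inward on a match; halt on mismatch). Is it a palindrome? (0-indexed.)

[0,7] 'o'=='o' → l++,r--
[1,6] 'm'=='m' → l++,r--
[2,5] 'o'!='n' → stop

not a palindrome (mismatch at 2,5)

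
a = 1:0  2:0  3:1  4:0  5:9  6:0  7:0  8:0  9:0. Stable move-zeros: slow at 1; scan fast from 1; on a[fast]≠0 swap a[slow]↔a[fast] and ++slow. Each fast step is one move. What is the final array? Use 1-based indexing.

slow=1 fast=1: a[fast]=0, fast++
slow=1 fast=2: a[fast]=0, fast++
slow=1 fast=3: a[fast]=1≠0 swap→a[1]=1, slow++,fast++
slow=2 fast=4: a[fast]=0, fast++
slow=2 fast=5: a[fast]=9≠0 swap→a[2]=9, slow++,fast++
slow=3 fast=6: a[fast]=0, fast++
slow=3 fast=7: a[fast]=0, fast++
slow=3 fast=8: a[fast]=0, fast++
slow=3 fast=9: a[fast]=0, fast++

[1, 9, 0, 0, 0, 0, 0, 0, 0]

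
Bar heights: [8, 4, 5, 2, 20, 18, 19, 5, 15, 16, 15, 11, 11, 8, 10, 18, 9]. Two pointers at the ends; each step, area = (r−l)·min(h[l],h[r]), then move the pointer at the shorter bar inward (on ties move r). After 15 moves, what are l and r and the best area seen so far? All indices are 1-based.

[1,17] min(8,9)*16=128 best=128 * → l++
[2,17] min(4,9)*15=60 best=128 → l++
[3,17] min(5,9)*14=70 best=128 → l++
[4,17] min(2,9)*13=26 best=128 → l++
[5,17] min(20,9)*12=108 best=128 → r--
[5,16] min(20,18)*11=198 best=198 * → r--
[5,15] min(20,10)*10=100 best=198 → r--
[5,14] min(20,8)*9=72 best=198 → r--
[5,13] min(20,11)*8=88 best=198 → r--
[5,12] min(20,11)*7=77 best=198 → r--
[5,11] min(20,15)*6=90 best=198 → r--
[5,10] min(20,16)*5=80 best=198 → r--
[5,9] min(20,15)*4=60 best=198 → r--
[5,8] min(20,5)*3=15 best=198 → r--
[5,7] min(20,19)*2=38 best=198 → r--

l=5, r=6, best area=198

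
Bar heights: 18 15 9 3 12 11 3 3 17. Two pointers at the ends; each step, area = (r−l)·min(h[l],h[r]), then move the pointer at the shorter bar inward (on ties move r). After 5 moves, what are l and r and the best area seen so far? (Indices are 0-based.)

l=0 r=8: min(18,17)*8=136 best=136 *, r--
l=0 r=7: min(18,3)*7=21 best=136, r--
l=0 r=6: min(18,3)*6=18 best=136, r--
l=0 r=5: min(18,11)*5=55 best=136, r--
l=0 r=4: min(18,12)*4=48 best=136, r--

l=0, r=3, best area=136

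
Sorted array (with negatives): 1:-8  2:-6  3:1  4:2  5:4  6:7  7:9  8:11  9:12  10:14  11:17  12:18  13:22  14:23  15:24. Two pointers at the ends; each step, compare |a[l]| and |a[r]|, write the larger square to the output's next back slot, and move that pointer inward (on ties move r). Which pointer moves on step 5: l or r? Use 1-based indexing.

[1,15] |-8|<=|24| out[15]=576 → r--
[1,14] |-8|<=|23| out[14]=529 → r--
[1,13] |-8|<=|22| out[13]=484 → r--
[1,12] |-8|<=|18| out[12]=324 → r--
[1,11] |-8|<=|17| out[11]=289 → r--

r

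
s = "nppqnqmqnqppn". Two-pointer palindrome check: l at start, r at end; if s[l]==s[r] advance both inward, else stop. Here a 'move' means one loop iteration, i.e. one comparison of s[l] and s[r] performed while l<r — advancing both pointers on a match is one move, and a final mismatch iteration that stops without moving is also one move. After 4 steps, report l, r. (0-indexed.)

l=4, r=8

l=0 r=12: 'n'=='n', l++,r--
l=1 r=11: 'p'=='p', l++,r--
l=2 r=10: 'p'=='p', l++,r--
l=3 r=9: 'q'=='q', l++,r--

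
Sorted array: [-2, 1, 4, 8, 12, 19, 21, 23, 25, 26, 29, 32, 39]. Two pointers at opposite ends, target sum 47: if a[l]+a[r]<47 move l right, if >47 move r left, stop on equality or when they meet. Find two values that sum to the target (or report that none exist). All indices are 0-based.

(8, 39)

[0,12] -2+39=37 <47 → l++
[1,12] 1+39=40 <47 → l++
[2,12] 4+39=43 <47 → l++
[3,12] 8+39=47 → found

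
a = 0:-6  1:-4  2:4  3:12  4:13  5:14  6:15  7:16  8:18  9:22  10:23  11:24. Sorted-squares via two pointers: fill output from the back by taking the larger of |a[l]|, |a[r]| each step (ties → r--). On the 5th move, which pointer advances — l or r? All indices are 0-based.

r

[0,11] |-6|<=|24| out[11]=576 → r--
[0,10] |-6|<=|23| out[10]=529 → r--
[0,9] |-6|<=|22| out[9]=484 → r--
[0,8] |-6|<=|18| out[8]=324 → r--
[0,7] |-6|<=|16| out[7]=256 → r--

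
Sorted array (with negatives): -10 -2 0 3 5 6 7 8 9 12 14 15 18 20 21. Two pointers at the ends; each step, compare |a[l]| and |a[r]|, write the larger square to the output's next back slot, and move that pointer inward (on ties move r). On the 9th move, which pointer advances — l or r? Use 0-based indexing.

l=0 r=14: |-10|<=|21| out[14]=441, r--
l=0 r=13: |-10|<=|20| out[13]=400, r--
l=0 r=12: |-10|<=|18| out[12]=324, r--
l=0 r=11: |-10|<=|15| out[11]=225, r--
l=0 r=10: |-10|<=|14| out[10]=196, r--
l=0 r=9: |-10|<=|12| out[9]=144, r--
l=0 r=8: |-10|>|9| out[8]=100, l++
l=1 r=8: |-2|<=|9| out[7]=81, r--
l=1 r=7: |-2|<=|8| out[6]=64, r--

r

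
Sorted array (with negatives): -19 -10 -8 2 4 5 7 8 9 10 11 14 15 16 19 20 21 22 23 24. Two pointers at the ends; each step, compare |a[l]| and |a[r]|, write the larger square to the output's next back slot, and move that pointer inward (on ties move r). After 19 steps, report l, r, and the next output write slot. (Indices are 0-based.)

l=3, r=3, next write slot=0

l=0 r=19: |-19|<=|24| out[19]=576, r--
l=0 r=18: |-19|<=|23| out[18]=529, r--
l=0 r=17: |-19|<=|22| out[17]=484, r--
l=0 r=16: |-19|<=|21| out[16]=441, r--
l=0 r=15: |-19|<=|20| out[15]=400, r--
l=0 r=14: |-19|<=|19| out[14]=361, r--
l=0 r=13: |-19|>|16| out[13]=361, l++
l=1 r=13: |-10|<=|16| out[12]=256, r--
l=1 r=12: |-10|<=|15| out[11]=225, r--
l=1 r=11: |-10|<=|14| out[10]=196, r--
l=1 r=10: |-10|<=|11| out[9]=121, r--
l=1 r=9: |-10|<=|10| out[8]=100, r--
l=1 r=8: |-10|>|9| out[7]=100, l++
l=2 r=8: |-8|<=|9| out[6]=81, r--
l=2 r=7: |-8|<=|8| out[5]=64, r--
l=2 r=6: |-8|>|7| out[4]=64, l++
l=3 r=6: |2|<=|7| out[3]=49, r--
l=3 r=5: |2|<=|5| out[2]=25, r--
l=3 r=4: |2|<=|4| out[1]=16, r--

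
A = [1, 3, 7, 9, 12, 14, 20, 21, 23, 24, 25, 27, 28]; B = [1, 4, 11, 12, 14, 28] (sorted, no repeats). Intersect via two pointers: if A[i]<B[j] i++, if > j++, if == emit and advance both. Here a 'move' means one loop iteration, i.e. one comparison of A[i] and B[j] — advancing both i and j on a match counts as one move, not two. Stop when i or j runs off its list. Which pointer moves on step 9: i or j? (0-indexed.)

i

i=0 j=0: 1==1 emit, i++,j++
i=1 j=1: 3<4, i++
i=2 j=1: 7>4, j++
i=2 j=2: 7<11, i++
i=3 j=2: 9<11, i++
i=4 j=2: 12>11, j++
i=4 j=3: 12==12 emit, i++,j++
i=5 j=4: 14==14 emit, i++,j++
i=6 j=5: 20<28, i++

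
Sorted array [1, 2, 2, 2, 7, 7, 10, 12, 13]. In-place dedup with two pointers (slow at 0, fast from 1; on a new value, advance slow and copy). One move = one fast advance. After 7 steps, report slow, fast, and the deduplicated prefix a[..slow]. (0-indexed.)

slow=4, fast=8, prefix=[1, 2, 7, 10, 12]

slow=0 fast=1: a[fast]=2≠a[slow]=1 write a[1]=2, slow++,fast++
slow=1 fast=2: a[fast]=2=a[slow] dup, fast++
slow=1 fast=3: a[fast]=2=a[slow] dup, fast++
slow=1 fast=4: a[fast]=7≠a[slow]=2 write a[2]=7, slow++,fast++
slow=2 fast=5: a[fast]=7=a[slow] dup, fast++
slow=2 fast=6: a[fast]=10≠a[slow]=7 write a[3]=10, slow++,fast++
slow=3 fast=7: a[fast]=12≠a[slow]=10 write a[4]=12, slow++,fast++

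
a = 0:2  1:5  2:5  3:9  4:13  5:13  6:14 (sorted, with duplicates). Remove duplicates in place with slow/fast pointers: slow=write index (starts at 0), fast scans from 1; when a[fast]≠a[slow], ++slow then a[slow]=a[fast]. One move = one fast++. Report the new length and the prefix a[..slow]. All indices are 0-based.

length 5; prefix = [2, 5, 9, 13, 14]

(s=0,f=1) a[fast]=5≠a[slow]=2 write a[1]=5 → slow++,fast++
(s=1,f=2) a[fast]=5=a[slow] dup → fast++
(s=1,f=3) a[fast]=9≠a[slow]=5 write a[2]=9 → slow++,fast++
(s=2,f=4) a[fast]=13≠a[slow]=9 write a[3]=13 → slow++,fast++
(s=3,f=5) a[fast]=13=a[slow] dup → fast++
(s=3,f=6) a[fast]=14≠a[slow]=13 write a[4]=14 → slow++,fast++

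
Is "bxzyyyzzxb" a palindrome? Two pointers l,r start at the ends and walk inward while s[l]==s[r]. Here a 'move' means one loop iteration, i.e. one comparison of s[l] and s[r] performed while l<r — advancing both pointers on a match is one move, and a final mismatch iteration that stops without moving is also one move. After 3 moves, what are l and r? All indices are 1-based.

l=4, r=7

[1,10] 'b'=='b' → l++,r--
[2,9] 'x'=='x' → l++,r--
[3,8] 'z'=='z' → l++,r--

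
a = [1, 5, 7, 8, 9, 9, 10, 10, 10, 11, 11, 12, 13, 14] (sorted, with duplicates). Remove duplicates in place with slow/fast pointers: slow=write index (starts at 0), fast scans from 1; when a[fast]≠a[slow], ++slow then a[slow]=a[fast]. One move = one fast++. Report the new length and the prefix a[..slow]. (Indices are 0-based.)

(s=0,f=1) a[fast]=5≠a[slow]=1 write a[1]=5 → slow++,fast++
(s=1,f=2) a[fast]=7≠a[slow]=5 write a[2]=7 → slow++,fast++
(s=2,f=3) a[fast]=8≠a[slow]=7 write a[3]=8 → slow++,fast++
(s=3,f=4) a[fast]=9≠a[slow]=8 write a[4]=9 → slow++,fast++
(s=4,f=5) a[fast]=9=a[slow] dup → fast++
(s=4,f=6) a[fast]=10≠a[slow]=9 write a[5]=10 → slow++,fast++
(s=5,f=7) a[fast]=10=a[slow] dup → fast++
(s=5,f=8) a[fast]=10=a[slow] dup → fast++
(s=5,f=9) a[fast]=11≠a[slow]=10 write a[6]=11 → slow++,fast++
(s=6,f=10) a[fast]=11=a[slow] dup → fast++
(s=6,f=11) a[fast]=12≠a[slow]=11 write a[7]=12 → slow++,fast++
(s=7,f=12) a[fast]=13≠a[slow]=12 write a[8]=13 → slow++,fast++
(s=8,f=13) a[fast]=14≠a[slow]=13 write a[9]=14 → slow++,fast++

length 10; prefix = [1, 5, 7, 8, 9, 10, 11, 12, 13, 14]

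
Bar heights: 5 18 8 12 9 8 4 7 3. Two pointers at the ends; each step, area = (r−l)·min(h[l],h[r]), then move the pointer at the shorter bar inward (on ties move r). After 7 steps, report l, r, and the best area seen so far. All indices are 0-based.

[0,8] min(5,3)*8=24 best=24 * → r--
[0,7] min(5,7)*7=35 best=35 * → l++
[1,7] min(18,7)*6=42 best=42 * → r--
[1,6] min(18,4)*5=20 best=42 → r--
[1,5] min(18,8)*4=32 best=42 → r--
[1,4] min(18,9)*3=27 best=42 → r--
[1,3] min(18,12)*2=24 best=42 → r--

l=1, r=2, best area=42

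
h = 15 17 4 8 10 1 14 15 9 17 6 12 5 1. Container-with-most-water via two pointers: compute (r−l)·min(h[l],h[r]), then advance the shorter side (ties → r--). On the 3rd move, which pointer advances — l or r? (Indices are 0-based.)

l=0 r=13: min(15,1)*13=13 best=13 *, r--
l=0 r=12: min(15,5)*12=60 best=60 *, r--
l=0 r=11: min(15,12)*11=132 best=132 *, r--

r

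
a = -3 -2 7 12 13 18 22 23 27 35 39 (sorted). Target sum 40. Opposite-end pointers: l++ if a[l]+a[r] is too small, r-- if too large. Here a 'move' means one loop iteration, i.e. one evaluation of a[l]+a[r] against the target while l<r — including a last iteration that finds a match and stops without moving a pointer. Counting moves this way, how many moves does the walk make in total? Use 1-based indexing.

7 moves

[1,11] -3+39=36 <40 → l++
[2,11] -2+39=37 <40 → l++
[3,11] 7+39=46 >40 → r--
[3,10] 7+35=42 >40 → r--
[3,9] 7+27=34 <40 → l++
[4,9] 12+27=39 <40 → l++
[5,9] 13+27=40 → found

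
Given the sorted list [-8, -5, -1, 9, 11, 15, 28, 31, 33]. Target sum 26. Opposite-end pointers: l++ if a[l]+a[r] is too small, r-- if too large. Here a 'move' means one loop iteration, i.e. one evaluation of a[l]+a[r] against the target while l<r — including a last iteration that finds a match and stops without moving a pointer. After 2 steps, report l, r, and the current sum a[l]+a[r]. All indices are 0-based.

l=1, r=7, sum=26

[0,8] -8+33=25 <26 → l++
[1,8] -5+33=28 >26 → r--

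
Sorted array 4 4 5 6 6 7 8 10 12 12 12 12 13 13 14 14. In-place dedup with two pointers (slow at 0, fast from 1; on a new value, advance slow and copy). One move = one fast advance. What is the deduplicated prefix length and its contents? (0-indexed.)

(s=0,f=1) a[fast]=4=a[slow] dup → fast++
(s=0,f=2) a[fast]=5≠a[slow]=4 write a[1]=5 → slow++,fast++
(s=1,f=3) a[fast]=6≠a[slow]=5 write a[2]=6 → slow++,fast++
(s=2,f=4) a[fast]=6=a[slow] dup → fast++
(s=2,f=5) a[fast]=7≠a[slow]=6 write a[3]=7 → slow++,fast++
(s=3,f=6) a[fast]=8≠a[slow]=7 write a[4]=8 → slow++,fast++
(s=4,f=7) a[fast]=10≠a[slow]=8 write a[5]=10 → slow++,fast++
(s=5,f=8) a[fast]=12≠a[slow]=10 write a[6]=12 → slow++,fast++
(s=6,f=9) a[fast]=12=a[slow] dup → fast++
(s=6,f=10) a[fast]=12=a[slow] dup → fast++
(s=6,f=11) a[fast]=12=a[slow] dup → fast++
(s=6,f=12) a[fast]=13≠a[slow]=12 write a[7]=13 → slow++,fast++
(s=7,f=13) a[fast]=13=a[slow] dup → fast++
(s=7,f=14) a[fast]=14≠a[slow]=13 write a[8]=14 → slow++,fast++
(s=8,f=15) a[fast]=14=a[slow] dup → fast++

length 9; prefix = [4, 5, 6, 7, 8, 10, 12, 13, 14]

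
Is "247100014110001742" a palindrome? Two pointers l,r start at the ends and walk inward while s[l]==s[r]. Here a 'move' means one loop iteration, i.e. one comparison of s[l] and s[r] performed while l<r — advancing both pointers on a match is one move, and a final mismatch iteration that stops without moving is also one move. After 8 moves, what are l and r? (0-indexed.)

l=8, r=9

[0,17] '2'=='2' → l++,r--
[1,16] '4'=='4' → l++,r--
[2,15] '7'=='7' → l++,r--
[3,14] '1'=='1' → l++,r--
[4,13] '0'=='0' → l++,r--
[5,12] '0'=='0' → l++,r--
[6,11] '0'=='0' → l++,r--
[7,10] '1'=='1' → l++,r--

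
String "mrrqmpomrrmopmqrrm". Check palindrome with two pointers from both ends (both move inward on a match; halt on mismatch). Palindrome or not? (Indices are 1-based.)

palindrome

l=1 r=18: 'm'=='m', l++,r--
l=2 r=17: 'r'=='r', l++,r--
l=3 r=16: 'r'=='r', l++,r--
l=4 r=15: 'q'=='q', l++,r--
l=5 r=14: 'm'=='m', l++,r--
l=6 r=13: 'p'=='p', l++,r--
l=7 r=12: 'o'=='o', l++,r--
l=8 r=11: 'm'=='m', l++,r--
l=9 r=10: 'r'=='r', l++,r--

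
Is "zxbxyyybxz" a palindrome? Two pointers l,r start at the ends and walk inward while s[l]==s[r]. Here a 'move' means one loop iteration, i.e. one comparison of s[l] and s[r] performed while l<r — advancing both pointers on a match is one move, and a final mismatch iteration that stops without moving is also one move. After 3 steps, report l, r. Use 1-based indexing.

[1,10] 'z'=='z' → l++,r--
[2,9] 'x'=='x' → l++,r--
[3,8] 'b'=='b' → l++,r--

l=4, r=7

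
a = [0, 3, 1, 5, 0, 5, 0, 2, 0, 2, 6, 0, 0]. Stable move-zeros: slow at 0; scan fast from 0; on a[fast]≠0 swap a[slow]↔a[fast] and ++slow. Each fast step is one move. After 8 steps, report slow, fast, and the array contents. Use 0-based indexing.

slow=0 fast=0: a[fast]=0, fast++
slow=0 fast=1: a[fast]=3≠0 swap→a[0]=3, slow++,fast++
slow=1 fast=2: a[fast]=1≠0 swap→a[1]=1, slow++,fast++
slow=2 fast=3: a[fast]=5≠0 swap→a[2]=5, slow++,fast++
slow=3 fast=4: a[fast]=0, fast++
slow=3 fast=5: a[fast]=5≠0 swap→a[3]=5, slow++,fast++
slow=4 fast=6: a[fast]=0, fast++
slow=4 fast=7: a[fast]=2≠0 swap→a[4]=2, slow++,fast++

slow=5, fast=8, a=[3, 1, 5, 5, 2, 0, 0, 0, 0, 2, 6, 0, 0]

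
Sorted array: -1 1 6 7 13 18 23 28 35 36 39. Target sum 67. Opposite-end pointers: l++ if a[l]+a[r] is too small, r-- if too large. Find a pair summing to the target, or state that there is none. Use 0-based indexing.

l=0 r=10: -1+39=38 <67, l++
l=1 r=10: 1+39=40 <67, l++
l=2 r=10: 6+39=45 <67, l++
l=3 r=10: 7+39=46 <67, l++
l=4 r=10: 13+39=52 <67, l++
l=5 r=10: 18+39=57 <67, l++
l=6 r=10: 23+39=62 <67, l++
l=7 r=10: 28+39=67, found

(28, 39)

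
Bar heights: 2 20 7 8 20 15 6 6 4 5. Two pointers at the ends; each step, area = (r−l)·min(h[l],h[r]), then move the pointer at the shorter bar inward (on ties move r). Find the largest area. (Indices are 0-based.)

l=0 r=9: min(2,5)*9=18 best=18 *, l++
l=1 r=9: min(20,5)*8=40 best=40 *, r--
l=1 r=8: min(20,4)*7=28 best=40, r--
l=1 r=7: min(20,6)*6=36 best=40, r--
l=1 r=6: min(20,6)*5=30 best=40, r--
l=1 r=5: min(20,15)*4=60 best=60 *, r--
l=1 r=4: min(20,20)*3=60 best=60, r--
l=1 r=3: min(20,8)*2=16 best=60, r--
l=1 r=2: min(20,7)*1=7 best=60, r--

max area = 60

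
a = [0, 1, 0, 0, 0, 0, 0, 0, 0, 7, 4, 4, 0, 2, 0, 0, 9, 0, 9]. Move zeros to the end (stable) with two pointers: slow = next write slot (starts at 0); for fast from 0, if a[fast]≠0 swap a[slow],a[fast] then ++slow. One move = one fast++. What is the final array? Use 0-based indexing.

(s=0,f=0) a[fast]=0 → fast++
(s=0,f=1) a[fast]=1≠0 swap→a[0]=1 → slow++,fast++
(s=1,f=2) a[fast]=0 → fast++
(s=1,f=3) a[fast]=0 → fast++
(s=1,f=4) a[fast]=0 → fast++
(s=1,f=5) a[fast]=0 → fast++
(s=1,f=6) a[fast]=0 → fast++
(s=1,f=7) a[fast]=0 → fast++
(s=1,f=8) a[fast]=0 → fast++
(s=1,f=9) a[fast]=7≠0 swap→a[1]=7 → slow++,fast++
(s=2,f=10) a[fast]=4≠0 swap→a[2]=4 → slow++,fast++
(s=3,f=11) a[fast]=4≠0 swap→a[3]=4 → slow++,fast++
(s=4,f=12) a[fast]=0 → fast++
(s=4,f=13) a[fast]=2≠0 swap→a[4]=2 → slow++,fast++
(s=5,f=14) a[fast]=0 → fast++
(s=5,f=15) a[fast]=0 → fast++
(s=5,f=16) a[fast]=9≠0 swap→a[5]=9 → slow++,fast++
(s=6,f=17) a[fast]=0 → fast++
(s=6,f=18) a[fast]=9≠0 swap→a[6]=9 → slow++,fast++

[1, 7, 4, 4, 2, 9, 9, 0, 0, 0, 0, 0, 0, 0, 0, 0, 0, 0, 0]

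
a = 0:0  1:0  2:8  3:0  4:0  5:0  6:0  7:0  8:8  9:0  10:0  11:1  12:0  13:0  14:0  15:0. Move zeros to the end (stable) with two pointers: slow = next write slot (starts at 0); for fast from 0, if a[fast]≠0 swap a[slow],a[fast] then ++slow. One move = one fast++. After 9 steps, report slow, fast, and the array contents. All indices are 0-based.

slow=0 fast=0: a[fast]=0, fast++
slow=0 fast=1: a[fast]=0, fast++
slow=0 fast=2: a[fast]=8≠0 swap→a[0]=8, slow++,fast++
slow=1 fast=3: a[fast]=0, fast++
slow=1 fast=4: a[fast]=0, fast++
slow=1 fast=5: a[fast]=0, fast++
slow=1 fast=6: a[fast]=0, fast++
slow=1 fast=7: a[fast]=0, fast++
slow=1 fast=8: a[fast]=8≠0 swap→a[1]=8, slow++,fast++

slow=2, fast=9, a=[8, 8, 0, 0, 0, 0, 0, 0, 0, 0, 0, 1, 0, 0, 0, 0]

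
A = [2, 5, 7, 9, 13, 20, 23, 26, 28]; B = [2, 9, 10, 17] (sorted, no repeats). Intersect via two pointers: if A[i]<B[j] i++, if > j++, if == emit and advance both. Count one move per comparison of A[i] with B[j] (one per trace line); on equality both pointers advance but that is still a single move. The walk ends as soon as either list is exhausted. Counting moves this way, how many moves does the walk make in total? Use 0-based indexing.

[i=0,j=0] 2==2 emit → i++,j++
[i=1,j=1] 5<9 → i++
[i=2,j=1] 7<9 → i++
[i=3,j=1] 9==9 emit → i++,j++
[i=4,j=2] 13>10 → j++
[i=4,j=3] 13<17 → i++
[i=5,j=3] 20>17 → j++

7 moves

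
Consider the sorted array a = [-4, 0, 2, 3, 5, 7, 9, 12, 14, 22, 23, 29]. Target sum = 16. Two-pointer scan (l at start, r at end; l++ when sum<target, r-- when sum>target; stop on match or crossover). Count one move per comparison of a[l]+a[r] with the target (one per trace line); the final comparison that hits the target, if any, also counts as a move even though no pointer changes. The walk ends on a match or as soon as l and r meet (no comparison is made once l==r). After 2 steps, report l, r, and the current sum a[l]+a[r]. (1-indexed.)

l=1, r=10, sum=18

l=1 r=12: -4+29=25 >16, r--
l=1 r=11: -4+23=19 >16, r--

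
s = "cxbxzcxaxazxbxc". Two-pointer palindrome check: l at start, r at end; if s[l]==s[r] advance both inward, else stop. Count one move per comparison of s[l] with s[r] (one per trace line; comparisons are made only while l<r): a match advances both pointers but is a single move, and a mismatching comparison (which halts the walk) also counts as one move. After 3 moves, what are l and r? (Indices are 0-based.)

l=3, r=11

l=0 r=14: 'c'=='c', l++,r--
l=1 r=13: 'x'=='x', l++,r--
l=2 r=12: 'b'=='b', l++,r--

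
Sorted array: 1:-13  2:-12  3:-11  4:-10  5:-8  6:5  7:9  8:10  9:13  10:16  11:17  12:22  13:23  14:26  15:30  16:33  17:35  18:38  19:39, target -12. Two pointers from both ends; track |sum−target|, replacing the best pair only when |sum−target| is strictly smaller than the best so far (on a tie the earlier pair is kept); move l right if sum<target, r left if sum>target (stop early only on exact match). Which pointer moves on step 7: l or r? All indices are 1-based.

[1,19] -13+39=26 d=38 * → r--
[1,18] -13+38=25 d=37 * → r--
[1,17] -13+35=22 d=34 * → r--
[1,16] -13+33=20 d=32 * → r--
[1,15] -13+30=17 d=29 * → r--
[1,14] -13+26=13 d=25 * → r--
[1,13] -13+23=10 d=22 * → r--

r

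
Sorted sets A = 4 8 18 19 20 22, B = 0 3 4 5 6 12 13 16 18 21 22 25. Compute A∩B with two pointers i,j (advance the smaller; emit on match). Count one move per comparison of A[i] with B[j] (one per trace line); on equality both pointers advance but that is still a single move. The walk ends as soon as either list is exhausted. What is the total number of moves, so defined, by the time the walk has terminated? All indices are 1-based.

14 moves

[i=1,j=1] 4>0 → j++
[i=1,j=2] 4>3 → j++
[i=1,j=3] 4==4 emit → i++,j++
[i=2,j=4] 8>5 → j++
[i=2,j=5] 8>6 → j++
[i=2,j=6] 8<12 → i++
[i=3,j=6] 18>12 → j++
[i=3,j=7] 18>13 → j++
[i=3,j=8] 18>16 → j++
[i=3,j=9] 18==18 emit → i++,j++
[i=4,j=10] 19<21 → i++
[i=5,j=10] 20<21 → i++
[i=6,j=10] 22>21 → j++
[i=6,j=11] 22==22 emit → i++,j++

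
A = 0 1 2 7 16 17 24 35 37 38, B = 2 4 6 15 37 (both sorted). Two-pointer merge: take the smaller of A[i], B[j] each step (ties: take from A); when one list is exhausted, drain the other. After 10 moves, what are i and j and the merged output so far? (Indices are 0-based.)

[i=0,j=0] A[i]=0<=B[j]=2 take 0 → i++
[i=1,j=0] A[i]=1<=B[j]=2 take 1 → i++
[i=2,j=0] A[i]=2<=B[j]=2 take 2 → i++
[i=3,j=0] A[i]=7>B[j]=2 take 2 → j++
[i=3,j=1] A[i]=7>B[j]=4 take 4 → j++
[i=3,j=2] A[i]=7>B[j]=6 take 6 → j++
[i=3,j=3] A[i]=7<=B[j]=15 take 7 → i++
[i=4,j=3] A[i]=16>B[j]=15 take 15 → j++
[i=4,j=4] A[i]=16<=B[j]=37 take 16 → i++
[i=5,j=4] A[i]=17<=B[j]=37 take 17 → i++

i=6, j=4, merged so far=[0, 1, 2, 2, 4, 6, 7, 15, 16, 17]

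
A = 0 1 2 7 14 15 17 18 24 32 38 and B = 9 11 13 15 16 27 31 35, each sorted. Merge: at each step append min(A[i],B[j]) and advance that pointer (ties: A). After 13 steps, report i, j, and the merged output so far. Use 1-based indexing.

i=9, j=6, merged so far=[0, 1, 2, 7, 9, 11, 13, 14, 15, 15, 16, 17, 18]

i=1 j=1: A[i]=0<=B[j]=9 take 0, i++
i=2 j=1: A[i]=1<=B[j]=9 take 1, i++
i=3 j=1: A[i]=2<=B[j]=9 take 2, i++
i=4 j=1: A[i]=7<=B[j]=9 take 7, i++
i=5 j=1: A[i]=14>B[j]=9 take 9, j++
i=5 j=2: A[i]=14>B[j]=11 take 11, j++
i=5 j=3: A[i]=14>B[j]=13 take 13, j++
i=5 j=4: A[i]=14<=B[j]=15 take 14, i++
i=6 j=4: A[i]=15<=B[j]=15 take 15, i++
i=7 j=4: A[i]=17>B[j]=15 take 15, j++
i=7 j=5: A[i]=17>B[j]=16 take 16, j++
i=7 j=6: A[i]=17<=B[j]=27 take 17, i++
i=8 j=6: A[i]=18<=B[j]=27 take 18, i++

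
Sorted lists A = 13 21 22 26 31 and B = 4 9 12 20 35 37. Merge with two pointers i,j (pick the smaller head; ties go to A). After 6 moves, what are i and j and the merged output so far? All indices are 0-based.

[i=0,j=0] A[i]=13>B[j]=4 take 4 → j++
[i=0,j=1] A[i]=13>B[j]=9 take 9 → j++
[i=0,j=2] A[i]=13>B[j]=12 take 12 → j++
[i=0,j=3] A[i]=13<=B[j]=20 take 13 → i++
[i=1,j=3] A[i]=21>B[j]=20 take 20 → j++
[i=1,j=4] A[i]=21<=B[j]=35 take 21 → i++

i=2, j=4, merged so far=[4, 9, 12, 13, 20, 21]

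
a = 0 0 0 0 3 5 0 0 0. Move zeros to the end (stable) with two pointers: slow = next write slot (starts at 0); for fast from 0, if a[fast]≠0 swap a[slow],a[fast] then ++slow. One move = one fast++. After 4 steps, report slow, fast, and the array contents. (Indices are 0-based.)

slow=0, fast=4, a=[0, 0, 0, 0, 3, 5, 0, 0, 0]

(s=0,f=0) a[fast]=0 → fast++
(s=0,f=1) a[fast]=0 → fast++
(s=0,f=2) a[fast]=0 → fast++
(s=0,f=3) a[fast]=0 → fast++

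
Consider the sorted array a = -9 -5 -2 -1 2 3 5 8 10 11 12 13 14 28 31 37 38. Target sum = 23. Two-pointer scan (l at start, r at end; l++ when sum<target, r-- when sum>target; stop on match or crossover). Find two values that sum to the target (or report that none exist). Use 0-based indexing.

(-5, 28)

l=0 r=16: -9+38=29 >23, r--
l=0 r=15: -9+37=28 >23, r--
l=0 r=14: -9+31=22 <23, l++
l=1 r=14: -5+31=26 >23, r--
l=1 r=13: -5+28=23, found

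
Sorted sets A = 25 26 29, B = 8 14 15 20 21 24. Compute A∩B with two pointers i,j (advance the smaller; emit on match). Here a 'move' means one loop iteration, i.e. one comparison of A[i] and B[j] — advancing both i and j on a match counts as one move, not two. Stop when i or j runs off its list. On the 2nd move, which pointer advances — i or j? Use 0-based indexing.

i=0 j=0: 25>8, j++
i=0 j=1: 25>14, j++

j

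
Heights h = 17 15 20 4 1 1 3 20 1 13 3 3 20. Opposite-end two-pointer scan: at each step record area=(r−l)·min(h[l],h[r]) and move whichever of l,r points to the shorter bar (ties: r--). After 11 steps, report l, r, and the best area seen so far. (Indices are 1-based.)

[1,13] min(17,20)*12=204 best=204 * → l++
[2,13] min(15,20)*11=165 best=204 → l++
[3,13] min(20,20)*10=200 best=204 → r--
[3,12] min(20,3)*9=27 best=204 → r--
[3,11] min(20,3)*8=24 best=204 → r--
[3,10] min(20,13)*7=91 best=204 → r--
[3,9] min(20,1)*6=6 best=204 → r--
[3,8] min(20,20)*5=100 best=204 → r--
[3,7] min(20,3)*4=12 best=204 → r--
[3,6] min(20,1)*3=3 best=204 → r--
[3,5] min(20,1)*2=2 best=204 → r--

l=3, r=4, best area=204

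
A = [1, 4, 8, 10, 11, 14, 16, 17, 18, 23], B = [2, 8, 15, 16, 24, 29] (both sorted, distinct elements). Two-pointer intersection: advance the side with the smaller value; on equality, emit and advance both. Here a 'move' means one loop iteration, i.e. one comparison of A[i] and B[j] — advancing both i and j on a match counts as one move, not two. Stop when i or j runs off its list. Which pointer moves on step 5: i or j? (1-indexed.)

i

i=1 j=1: 1<2, i++
i=2 j=1: 4>2, j++
i=2 j=2: 4<8, i++
i=3 j=2: 8==8 emit, i++,j++
i=4 j=3: 10<15, i++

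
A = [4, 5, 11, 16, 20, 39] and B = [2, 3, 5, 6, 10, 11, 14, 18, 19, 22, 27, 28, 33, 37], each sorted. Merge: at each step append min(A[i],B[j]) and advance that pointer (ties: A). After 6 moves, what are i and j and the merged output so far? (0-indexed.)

i=2, j=4, merged so far=[2, 3, 4, 5, 5, 6]

i=0 j=0: A[i]=4>B[j]=2 take 2, j++
i=0 j=1: A[i]=4>B[j]=3 take 3, j++
i=0 j=2: A[i]=4<=B[j]=5 take 4, i++
i=1 j=2: A[i]=5<=B[j]=5 take 5, i++
i=2 j=2: A[i]=11>B[j]=5 take 5, j++
i=2 j=3: A[i]=11>B[j]=6 take 6, j++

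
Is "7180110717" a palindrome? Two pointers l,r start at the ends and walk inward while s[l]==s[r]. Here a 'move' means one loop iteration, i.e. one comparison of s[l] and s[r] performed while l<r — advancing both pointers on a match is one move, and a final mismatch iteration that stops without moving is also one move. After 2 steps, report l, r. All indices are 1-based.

l=3, r=8

[1,10] '7'=='7' → l++,r--
[2,9] '1'=='1' → l++,r--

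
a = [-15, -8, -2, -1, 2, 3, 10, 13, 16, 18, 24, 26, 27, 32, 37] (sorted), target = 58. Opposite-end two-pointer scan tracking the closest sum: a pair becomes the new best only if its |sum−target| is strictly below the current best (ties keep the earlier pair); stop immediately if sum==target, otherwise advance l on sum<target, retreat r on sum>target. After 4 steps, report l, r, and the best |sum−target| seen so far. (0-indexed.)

l=4, r=14, best |Δ|=22

[0,14] -15+37=22 d=36 * → l++
[1,14] -8+37=29 d=29 * → l++
[2,14] -2+37=35 d=23 * → l++
[3,14] -1+37=36 d=22 * → l++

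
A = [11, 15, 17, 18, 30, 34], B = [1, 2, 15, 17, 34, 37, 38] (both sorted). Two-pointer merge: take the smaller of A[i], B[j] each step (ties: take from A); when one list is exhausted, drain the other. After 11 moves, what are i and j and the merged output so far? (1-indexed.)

[i=1,j=1] A[i]=11>B[j]=1 take 1 → j++
[i=1,j=2] A[i]=11>B[j]=2 take 2 → j++
[i=1,j=3] A[i]=11<=B[j]=15 take 11 → i++
[i=2,j=3] A[i]=15<=B[j]=15 take 15 → i++
[i=3,j=3] A[i]=17>B[j]=15 take 15 → j++
[i=3,j=4] A[i]=17<=B[j]=17 take 17 → i++
[i=4,j=4] A[i]=18>B[j]=17 take 17 → j++
[i=4,j=5] A[i]=18<=B[j]=34 take 18 → i++
[i=5,j=5] A[i]=30<=B[j]=34 take 30 → i++
[i=6,j=5] A[i]=34<=B[j]=34 take 34 → i++
[i=7,j=5] A done, take B[j]=34 → j++

i=7, j=6, merged so far=[1, 2, 11, 15, 15, 17, 17, 18, 30, 34, 34]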